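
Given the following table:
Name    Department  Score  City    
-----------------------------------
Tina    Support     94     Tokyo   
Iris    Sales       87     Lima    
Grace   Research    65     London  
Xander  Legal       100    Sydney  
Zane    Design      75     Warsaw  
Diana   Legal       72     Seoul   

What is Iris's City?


Row 2: Iris
City = Lima

ANSWER: Lima


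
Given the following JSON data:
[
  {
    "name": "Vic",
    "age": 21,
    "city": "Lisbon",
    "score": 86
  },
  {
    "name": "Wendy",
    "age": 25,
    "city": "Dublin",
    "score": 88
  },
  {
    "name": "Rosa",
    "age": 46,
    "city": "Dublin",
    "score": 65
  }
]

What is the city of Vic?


Looking up record where name = Vic
Record index: 0
Field 'city' = Lisbon

ANSWER: Lisbon


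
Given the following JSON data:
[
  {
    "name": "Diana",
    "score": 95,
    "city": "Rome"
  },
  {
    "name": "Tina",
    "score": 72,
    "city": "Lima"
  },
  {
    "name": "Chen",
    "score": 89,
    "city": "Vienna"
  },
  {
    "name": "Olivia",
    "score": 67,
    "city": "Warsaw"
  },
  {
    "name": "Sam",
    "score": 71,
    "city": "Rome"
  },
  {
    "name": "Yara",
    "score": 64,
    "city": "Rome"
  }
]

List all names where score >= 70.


Filtering records where score >= 70:
  Diana (score=95) -> YES
  Tina (score=72) -> YES
  Chen (score=89) -> YES
  Olivia (score=67) -> no
  Sam (score=71) -> YES
  Yara (score=64) -> no


ANSWER: Diana, Tina, Chen, Sam


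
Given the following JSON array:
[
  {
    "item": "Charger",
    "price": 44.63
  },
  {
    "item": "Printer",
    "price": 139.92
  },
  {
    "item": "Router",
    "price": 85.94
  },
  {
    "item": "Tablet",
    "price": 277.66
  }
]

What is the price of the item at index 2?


Array index 2 -> Router
price = 85.94

ANSWER: 85.94


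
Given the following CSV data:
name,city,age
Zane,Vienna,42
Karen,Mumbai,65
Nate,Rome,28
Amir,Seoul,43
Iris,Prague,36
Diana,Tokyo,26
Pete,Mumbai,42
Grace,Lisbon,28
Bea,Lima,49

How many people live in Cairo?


Scanning city column for 'Cairo':
Total matches: 0

ANSWER: 0


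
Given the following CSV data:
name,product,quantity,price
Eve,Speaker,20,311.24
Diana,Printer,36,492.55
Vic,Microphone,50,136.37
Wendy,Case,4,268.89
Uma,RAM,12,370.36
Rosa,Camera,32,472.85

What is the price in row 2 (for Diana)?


Row 2: Diana
Column 'price' = 492.55

ANSWER: 492.55


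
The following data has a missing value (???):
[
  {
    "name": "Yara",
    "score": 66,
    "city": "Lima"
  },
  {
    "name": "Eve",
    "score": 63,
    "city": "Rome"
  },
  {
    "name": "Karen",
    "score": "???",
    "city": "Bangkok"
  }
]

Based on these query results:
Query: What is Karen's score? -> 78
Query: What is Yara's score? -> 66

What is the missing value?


The missing value is Karen's score
From query: Karen's score = 78

ANSWER: 78


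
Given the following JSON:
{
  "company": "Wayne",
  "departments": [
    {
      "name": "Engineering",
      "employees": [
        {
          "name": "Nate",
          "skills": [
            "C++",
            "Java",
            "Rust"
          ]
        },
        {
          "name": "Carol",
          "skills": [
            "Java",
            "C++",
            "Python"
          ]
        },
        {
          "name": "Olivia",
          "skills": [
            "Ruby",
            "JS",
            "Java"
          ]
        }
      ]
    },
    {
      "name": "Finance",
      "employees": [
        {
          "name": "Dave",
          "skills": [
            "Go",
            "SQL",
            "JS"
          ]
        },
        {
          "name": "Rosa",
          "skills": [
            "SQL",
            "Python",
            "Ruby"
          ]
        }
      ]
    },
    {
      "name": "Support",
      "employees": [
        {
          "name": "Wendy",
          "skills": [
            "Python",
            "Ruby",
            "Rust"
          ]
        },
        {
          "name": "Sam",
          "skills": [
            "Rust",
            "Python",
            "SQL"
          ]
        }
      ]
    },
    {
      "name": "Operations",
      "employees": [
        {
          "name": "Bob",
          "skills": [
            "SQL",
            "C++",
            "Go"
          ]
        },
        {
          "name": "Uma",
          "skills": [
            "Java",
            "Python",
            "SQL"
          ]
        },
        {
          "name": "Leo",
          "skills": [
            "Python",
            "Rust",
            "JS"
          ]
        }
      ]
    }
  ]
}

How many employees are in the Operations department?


Path: departments[3].employees
Count: 3

ANSWER: 3


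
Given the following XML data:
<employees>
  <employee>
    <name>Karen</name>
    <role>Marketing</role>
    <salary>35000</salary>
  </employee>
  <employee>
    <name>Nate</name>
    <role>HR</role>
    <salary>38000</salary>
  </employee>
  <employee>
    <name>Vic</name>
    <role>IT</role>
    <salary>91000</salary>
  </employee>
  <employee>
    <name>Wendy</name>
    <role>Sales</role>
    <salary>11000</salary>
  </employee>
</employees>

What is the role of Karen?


Searching for <employee> with <name>Karen</name>
Found at position 1
<role>Marketing</role>

ANSWER: Marketing


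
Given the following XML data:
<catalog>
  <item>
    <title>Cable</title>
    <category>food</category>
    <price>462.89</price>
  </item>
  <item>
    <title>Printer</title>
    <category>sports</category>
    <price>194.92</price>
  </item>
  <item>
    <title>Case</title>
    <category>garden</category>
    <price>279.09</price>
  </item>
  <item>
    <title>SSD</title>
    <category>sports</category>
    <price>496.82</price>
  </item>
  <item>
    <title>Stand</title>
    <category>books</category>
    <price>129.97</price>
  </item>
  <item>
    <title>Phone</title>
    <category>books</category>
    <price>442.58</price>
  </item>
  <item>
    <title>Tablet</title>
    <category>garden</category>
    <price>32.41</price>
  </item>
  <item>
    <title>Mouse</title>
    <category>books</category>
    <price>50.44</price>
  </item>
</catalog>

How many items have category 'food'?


Scanning <item> elements for <category>food</category>:
  Item 1: Cable -> MATCH
Count: 1

ANSWER: 1


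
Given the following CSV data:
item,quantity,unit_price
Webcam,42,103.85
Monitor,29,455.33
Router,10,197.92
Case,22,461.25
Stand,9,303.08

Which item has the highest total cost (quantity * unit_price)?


Computing row totals:
  Webcam: 4361.7
  Monitor: 13204.57
  Router: 1979.2
  Case: 10147.5
  Stand: 2727.72
Maximum: Monitor (13204.57)

ANSWER: Monitor


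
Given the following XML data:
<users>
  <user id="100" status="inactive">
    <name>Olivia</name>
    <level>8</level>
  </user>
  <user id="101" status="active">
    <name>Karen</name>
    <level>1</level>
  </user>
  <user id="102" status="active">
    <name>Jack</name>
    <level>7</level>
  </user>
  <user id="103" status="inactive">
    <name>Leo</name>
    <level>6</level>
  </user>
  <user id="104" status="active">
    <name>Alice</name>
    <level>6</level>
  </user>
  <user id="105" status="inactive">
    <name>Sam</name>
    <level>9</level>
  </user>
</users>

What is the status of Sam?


Finding user with name = Sam
user id="105" status="inactive"

ANSWER: inactive


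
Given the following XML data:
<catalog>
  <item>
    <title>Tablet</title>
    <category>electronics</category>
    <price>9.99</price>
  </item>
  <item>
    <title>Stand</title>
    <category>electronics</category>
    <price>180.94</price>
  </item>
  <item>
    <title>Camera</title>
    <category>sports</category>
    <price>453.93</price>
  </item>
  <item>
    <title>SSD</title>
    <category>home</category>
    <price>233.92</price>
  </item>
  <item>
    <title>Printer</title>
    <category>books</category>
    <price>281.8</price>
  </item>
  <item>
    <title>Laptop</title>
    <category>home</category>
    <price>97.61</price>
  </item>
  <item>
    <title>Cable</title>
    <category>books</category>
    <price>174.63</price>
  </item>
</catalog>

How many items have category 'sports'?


Scanning <item> elements for <category>sports</category>:
  Item 3: Camera -> MATCH
Count: 1

ANSWER: 1


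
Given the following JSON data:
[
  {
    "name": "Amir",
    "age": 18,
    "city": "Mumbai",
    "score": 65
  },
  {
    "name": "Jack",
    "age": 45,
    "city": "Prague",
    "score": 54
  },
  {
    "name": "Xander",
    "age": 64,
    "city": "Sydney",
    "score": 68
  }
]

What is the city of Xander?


Looking up record where name = Xander
Record index: 2
Field 'city' = Sydney

ANSWER: Sydney


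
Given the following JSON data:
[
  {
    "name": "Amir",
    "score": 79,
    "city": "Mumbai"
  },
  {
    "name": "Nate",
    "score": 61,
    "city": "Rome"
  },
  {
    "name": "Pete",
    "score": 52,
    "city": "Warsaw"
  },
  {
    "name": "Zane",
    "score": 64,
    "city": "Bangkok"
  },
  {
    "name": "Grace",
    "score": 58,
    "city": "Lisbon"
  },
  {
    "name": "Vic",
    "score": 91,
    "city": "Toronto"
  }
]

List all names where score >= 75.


Filtering records where score >= 75:
  Amir (score=79) -> YES
  Nate (score=61) -> no
  Pete (score=52) -> no
  Zane (score=64) -> no
  Grace (score=58) -> no
  Vic (score=91) -> YES


ANSWER: Amir, Vic


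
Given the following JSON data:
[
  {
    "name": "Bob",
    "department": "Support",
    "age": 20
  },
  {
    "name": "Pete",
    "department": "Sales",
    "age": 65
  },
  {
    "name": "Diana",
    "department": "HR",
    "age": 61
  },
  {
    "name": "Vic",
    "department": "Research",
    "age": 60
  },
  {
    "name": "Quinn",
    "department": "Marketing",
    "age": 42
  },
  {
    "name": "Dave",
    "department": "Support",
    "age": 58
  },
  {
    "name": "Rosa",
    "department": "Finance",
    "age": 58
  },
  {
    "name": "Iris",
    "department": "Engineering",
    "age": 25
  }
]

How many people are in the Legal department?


Scanning records for department = Legal
  No matches found
Count: 0

ANSWER: 0


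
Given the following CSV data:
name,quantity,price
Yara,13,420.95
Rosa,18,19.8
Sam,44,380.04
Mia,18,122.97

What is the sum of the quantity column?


Values in 'quantity' column:
  Row 1: 13
  Row 2: 18
  Row 3: 44
  Row 4: 18
Sum = 13 + 18 + 44 + 18 = 93

ANSWER: 93


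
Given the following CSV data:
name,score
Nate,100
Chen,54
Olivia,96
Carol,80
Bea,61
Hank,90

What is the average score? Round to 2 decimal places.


Scores: 100, 54, 96, 80, 61, 90
Sum = 481
Count = 6
Average = 481 / 6 = 80.17

ANSWER: 80.17


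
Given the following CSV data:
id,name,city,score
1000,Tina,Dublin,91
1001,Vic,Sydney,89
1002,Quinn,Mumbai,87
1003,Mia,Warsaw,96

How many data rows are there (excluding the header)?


Counting rows (excluding header):
Header: id,name,city,score
Data rows: 4

ANSWER: 4


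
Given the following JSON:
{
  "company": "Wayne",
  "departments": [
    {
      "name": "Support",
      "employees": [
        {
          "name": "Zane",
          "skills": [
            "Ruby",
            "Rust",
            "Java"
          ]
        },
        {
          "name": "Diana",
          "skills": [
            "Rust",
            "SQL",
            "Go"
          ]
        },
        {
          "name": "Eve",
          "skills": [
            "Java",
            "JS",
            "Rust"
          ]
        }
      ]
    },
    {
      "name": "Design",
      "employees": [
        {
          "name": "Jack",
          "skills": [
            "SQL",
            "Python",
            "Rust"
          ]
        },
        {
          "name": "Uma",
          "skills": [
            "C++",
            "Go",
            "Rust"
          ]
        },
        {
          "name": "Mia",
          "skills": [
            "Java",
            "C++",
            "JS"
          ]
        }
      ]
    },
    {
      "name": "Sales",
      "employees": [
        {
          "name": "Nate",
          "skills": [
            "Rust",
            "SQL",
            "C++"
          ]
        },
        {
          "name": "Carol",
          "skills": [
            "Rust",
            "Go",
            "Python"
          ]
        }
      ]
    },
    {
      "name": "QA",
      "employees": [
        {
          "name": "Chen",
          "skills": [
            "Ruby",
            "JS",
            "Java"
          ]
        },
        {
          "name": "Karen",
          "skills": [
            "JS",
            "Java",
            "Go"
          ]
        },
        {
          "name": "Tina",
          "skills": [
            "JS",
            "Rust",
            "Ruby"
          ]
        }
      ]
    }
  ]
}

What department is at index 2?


Path: departments[2].name
Value: Sales

ANSWER: Sales


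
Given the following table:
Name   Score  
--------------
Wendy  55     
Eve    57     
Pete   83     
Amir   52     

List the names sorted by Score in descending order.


Sorting by Score (descending):
  Pete: 83
  Eve: 57
  Wendy: 55
  Amir: 52


ANSWER: Pete, Eve, Wendy, Amir


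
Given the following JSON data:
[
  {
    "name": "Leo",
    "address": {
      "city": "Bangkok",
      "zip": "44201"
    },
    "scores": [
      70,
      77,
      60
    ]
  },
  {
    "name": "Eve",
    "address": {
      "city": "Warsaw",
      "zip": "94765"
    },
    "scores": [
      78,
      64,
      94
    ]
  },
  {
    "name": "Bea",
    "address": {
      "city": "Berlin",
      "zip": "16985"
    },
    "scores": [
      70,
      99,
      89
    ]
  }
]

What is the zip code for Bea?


Path: records[2].address.zip
Value: 16985

ANSWER: 16985


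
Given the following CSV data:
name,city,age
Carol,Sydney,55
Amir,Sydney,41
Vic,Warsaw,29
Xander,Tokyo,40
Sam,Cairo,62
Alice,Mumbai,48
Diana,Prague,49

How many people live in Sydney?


Scanning city column for 'Sydney':
  Row 1: Carol -> MATCH
  Row 2: Amir -> MATCH
Total matches: 2

ANSWER: 2


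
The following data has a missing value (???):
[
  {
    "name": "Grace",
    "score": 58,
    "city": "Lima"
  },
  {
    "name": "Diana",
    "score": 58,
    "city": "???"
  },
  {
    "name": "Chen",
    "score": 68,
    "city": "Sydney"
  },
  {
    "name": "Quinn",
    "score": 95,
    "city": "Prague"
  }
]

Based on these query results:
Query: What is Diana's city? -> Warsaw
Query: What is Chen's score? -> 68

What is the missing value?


The missing value is Diana's city
From query: Diana's city = Warsaw

ANSWER: Warsaw


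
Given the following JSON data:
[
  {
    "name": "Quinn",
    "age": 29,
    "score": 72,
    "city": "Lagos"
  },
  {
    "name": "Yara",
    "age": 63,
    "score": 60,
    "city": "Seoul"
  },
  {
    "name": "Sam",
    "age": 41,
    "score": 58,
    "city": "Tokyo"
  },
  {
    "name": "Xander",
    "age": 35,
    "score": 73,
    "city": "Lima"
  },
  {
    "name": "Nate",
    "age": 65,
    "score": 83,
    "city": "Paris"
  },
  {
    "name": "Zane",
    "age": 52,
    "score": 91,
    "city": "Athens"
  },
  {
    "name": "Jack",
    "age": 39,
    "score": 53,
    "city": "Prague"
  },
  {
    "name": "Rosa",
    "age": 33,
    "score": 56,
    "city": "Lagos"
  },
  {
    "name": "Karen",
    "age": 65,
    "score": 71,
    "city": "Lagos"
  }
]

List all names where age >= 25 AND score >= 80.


Checking both conditions:
  Quinn (age=29, score=72) -> no
  Yara (age=63, score=60) -> no
  Sam (age=41, score=58) -> no
  Xander (age=35, score=73) -> no
  Nate (age=65, score=83) -> YES
  Zane (age=52, score=91) -> YES
  Jack (age=39, score=53) -> no
  Rosa (age=33, score=56) -> no
  Karen (age=65, score=71) -> no


ANSWER: Nate, Zane


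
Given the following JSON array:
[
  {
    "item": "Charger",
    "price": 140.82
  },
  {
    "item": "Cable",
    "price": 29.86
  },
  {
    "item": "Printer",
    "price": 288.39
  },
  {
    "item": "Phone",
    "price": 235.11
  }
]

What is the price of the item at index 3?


Array index 3 -> Phone
price = 235.11

ANSWER: 235.11


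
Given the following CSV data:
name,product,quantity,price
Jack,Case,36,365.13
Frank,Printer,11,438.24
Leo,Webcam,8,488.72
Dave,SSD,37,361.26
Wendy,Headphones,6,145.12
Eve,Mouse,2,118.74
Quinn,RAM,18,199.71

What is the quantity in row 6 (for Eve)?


Row 6: Eve
Column 'quantity' = 2

ANSWER: 2


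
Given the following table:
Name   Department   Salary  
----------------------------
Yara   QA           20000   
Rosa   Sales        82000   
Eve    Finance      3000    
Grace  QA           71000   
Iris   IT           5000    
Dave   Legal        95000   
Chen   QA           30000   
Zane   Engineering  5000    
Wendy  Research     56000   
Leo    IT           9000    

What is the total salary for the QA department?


QA department members:
  Yara: 20000
  Grace: 71000
  Chen: 30000
Total = 20000 + 71000 + 30000 = 121000

ANSWER: 121000


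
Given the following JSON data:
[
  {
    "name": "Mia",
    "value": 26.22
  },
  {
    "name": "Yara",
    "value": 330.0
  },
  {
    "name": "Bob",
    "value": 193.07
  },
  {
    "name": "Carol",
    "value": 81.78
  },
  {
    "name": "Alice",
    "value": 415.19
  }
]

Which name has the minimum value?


Comparing values:
  Mia: 26.22
  Yara: 330.0
  Bob: 193.07
  Carol: 81.78
  Alice: 415.19
Minimum: Mia (26.22)

ANSWER: Mia


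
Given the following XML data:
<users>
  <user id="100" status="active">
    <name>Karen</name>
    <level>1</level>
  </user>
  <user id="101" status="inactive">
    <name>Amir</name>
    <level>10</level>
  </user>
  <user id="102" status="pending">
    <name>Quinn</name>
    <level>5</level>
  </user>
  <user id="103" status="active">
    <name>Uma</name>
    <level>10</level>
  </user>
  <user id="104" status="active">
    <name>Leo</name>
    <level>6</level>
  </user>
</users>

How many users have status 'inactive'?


Counting users with status='inactive':
  Amir (id=101) -> MATCH
Count: 1

ANSWER: 1


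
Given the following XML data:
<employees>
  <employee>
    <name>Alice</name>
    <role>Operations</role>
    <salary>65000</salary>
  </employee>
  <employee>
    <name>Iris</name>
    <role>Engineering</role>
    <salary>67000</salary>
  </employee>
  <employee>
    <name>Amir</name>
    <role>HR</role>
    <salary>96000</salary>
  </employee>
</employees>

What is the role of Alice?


Searching for <employee> with <name>Alice</name>
Found at position 1
<role>Operations</role>

ANSWER: Operations


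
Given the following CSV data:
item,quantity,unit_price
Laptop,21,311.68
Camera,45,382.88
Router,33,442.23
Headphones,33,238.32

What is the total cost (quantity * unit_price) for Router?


Row: Router
quantity = 33
unit_price = 442.23
total = 33 * 442.23 = 14593.59

ANSWER: 14593.59


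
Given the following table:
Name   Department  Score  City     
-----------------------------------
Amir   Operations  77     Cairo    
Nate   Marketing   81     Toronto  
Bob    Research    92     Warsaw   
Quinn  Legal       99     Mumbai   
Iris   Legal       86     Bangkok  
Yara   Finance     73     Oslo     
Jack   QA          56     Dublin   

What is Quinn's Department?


Row 4: Quinn
Department = Legal

ANSWER: Legal


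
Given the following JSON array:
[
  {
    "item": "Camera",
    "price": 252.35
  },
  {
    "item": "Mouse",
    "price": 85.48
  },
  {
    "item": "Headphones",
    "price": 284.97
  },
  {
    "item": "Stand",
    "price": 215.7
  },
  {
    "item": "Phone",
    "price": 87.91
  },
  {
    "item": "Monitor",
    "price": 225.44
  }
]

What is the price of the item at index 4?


Array index 4 -> Phone
price = 87.91

ANSWER: 87.91


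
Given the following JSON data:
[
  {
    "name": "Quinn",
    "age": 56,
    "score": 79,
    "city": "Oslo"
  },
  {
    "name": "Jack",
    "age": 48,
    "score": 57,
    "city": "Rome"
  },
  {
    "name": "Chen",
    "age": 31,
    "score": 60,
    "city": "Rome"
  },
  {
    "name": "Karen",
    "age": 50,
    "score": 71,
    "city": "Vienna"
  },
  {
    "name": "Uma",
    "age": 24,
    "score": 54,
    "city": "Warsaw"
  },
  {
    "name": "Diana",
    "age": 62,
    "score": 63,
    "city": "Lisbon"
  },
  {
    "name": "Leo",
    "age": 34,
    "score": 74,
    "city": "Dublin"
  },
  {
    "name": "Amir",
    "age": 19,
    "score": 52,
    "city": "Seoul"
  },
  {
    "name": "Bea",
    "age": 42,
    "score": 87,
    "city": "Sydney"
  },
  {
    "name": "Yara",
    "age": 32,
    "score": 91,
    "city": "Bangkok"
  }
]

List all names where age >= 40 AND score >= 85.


Checking both conditions:
  Quinn (age=56, score=79) -> no
  Jack (age=48, score=57) -> no
  Chen (age=31, score=60) -> no
  Karen (age=50, score=71) -> no
  Uma (age=24, score=54) -> no
  Diana (age=62, score=63) -> no
  Leo (age=34, score=74) -> no
  Amir (age=19, score=52) -> no
  Bea (age=42, score=87) -> YES
  Yara (age=32, score=91) -> no


ANSWER: Bea


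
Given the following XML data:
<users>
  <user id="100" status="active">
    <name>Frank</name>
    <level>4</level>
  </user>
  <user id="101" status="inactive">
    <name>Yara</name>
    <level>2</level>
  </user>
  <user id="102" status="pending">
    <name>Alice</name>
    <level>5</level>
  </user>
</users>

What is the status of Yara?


Finding user with name = Yara
user id="101" status="inactive"

ANSWER: inactive


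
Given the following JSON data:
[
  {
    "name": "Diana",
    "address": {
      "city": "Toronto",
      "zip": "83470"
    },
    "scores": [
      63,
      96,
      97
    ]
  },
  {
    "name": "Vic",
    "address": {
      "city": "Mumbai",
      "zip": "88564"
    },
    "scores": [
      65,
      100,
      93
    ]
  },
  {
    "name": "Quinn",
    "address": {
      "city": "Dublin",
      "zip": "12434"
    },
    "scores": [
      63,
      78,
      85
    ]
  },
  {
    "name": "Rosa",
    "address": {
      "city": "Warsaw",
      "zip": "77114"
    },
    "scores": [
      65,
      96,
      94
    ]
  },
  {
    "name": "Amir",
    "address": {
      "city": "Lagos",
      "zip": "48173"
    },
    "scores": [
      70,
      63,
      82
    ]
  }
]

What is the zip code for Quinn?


Path: records[2].address.zip
Value: 12434

ANSWER: 12434


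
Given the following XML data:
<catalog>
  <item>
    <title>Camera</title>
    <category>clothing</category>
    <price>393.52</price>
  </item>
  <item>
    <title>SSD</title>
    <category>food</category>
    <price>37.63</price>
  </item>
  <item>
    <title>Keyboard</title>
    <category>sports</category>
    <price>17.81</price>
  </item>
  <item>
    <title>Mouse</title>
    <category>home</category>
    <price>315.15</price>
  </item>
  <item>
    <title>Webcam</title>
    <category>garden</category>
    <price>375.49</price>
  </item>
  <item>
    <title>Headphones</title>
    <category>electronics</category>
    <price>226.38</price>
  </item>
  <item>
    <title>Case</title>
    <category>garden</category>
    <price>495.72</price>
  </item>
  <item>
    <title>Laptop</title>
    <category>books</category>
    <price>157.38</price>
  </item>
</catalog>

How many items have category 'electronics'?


Scanning <item> elements for <category>electronics</category>:
  Item 6: Headphones -> MATCH
Count: 1

ANSWER: 1


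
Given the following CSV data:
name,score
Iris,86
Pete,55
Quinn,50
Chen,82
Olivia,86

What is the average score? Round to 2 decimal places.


Scores: 86, 55, 50, 82, 86
Sum = 359
Count = 5
Average = 359 / 5 = 71.80

ANSWER: 71.80


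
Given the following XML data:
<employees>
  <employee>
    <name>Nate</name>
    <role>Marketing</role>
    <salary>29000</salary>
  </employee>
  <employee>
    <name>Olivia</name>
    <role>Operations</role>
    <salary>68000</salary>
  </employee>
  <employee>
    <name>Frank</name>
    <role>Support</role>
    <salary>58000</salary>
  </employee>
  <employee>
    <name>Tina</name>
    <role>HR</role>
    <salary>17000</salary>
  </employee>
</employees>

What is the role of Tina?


Searching for <employee> with <name>Tina</name>
Found at position 4
<role>HR</role>

ANSWER: HR


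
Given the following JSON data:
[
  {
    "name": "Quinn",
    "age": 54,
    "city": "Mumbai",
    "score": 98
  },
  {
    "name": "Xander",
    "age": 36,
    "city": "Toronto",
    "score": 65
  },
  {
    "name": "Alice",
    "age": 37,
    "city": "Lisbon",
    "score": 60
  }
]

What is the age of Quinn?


Looking up record where name = Quinn
Record index: 0
Field 'age' = 54

ANSWER: 54


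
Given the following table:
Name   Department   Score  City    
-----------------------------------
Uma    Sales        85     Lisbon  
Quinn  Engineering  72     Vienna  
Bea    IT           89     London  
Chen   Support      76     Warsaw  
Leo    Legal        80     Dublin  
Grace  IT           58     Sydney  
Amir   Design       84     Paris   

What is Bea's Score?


Row 3: Bea
Score = 89

ANSWER: 89


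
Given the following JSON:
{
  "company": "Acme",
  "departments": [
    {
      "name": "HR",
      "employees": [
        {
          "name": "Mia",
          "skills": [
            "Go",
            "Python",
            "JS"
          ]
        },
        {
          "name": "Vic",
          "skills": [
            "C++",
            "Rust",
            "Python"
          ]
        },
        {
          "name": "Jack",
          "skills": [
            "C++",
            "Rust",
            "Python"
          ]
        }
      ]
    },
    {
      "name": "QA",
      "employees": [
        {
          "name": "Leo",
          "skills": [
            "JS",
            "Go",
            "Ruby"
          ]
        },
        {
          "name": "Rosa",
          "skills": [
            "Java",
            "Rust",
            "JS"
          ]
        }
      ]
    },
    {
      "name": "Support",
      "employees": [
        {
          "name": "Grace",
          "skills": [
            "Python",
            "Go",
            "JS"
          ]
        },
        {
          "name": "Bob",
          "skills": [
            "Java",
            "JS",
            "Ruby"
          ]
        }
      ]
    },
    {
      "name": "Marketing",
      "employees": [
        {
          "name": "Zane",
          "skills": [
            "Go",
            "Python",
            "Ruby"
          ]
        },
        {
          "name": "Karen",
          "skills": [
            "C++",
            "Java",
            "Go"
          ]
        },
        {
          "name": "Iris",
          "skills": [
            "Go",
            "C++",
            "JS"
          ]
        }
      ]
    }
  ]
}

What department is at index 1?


Path: departments[1].name
Value: QA

ANSWER: QA


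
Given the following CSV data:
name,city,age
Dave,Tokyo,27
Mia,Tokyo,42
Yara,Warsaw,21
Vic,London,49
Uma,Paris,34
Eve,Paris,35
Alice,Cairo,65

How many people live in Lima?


Scanning city column for 'Lima':
Total matches: 0

ANSWER: 0


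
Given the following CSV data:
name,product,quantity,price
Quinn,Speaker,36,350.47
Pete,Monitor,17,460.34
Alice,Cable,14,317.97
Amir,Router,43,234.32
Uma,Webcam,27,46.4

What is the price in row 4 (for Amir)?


Row 4: Amir
Column 'price' = 234.32

ANSWER: 234.32


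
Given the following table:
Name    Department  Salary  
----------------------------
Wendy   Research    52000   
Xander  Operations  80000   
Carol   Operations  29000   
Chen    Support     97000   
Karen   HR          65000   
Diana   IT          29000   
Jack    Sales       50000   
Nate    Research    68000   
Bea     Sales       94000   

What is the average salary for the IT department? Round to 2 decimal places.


IT department members:
  Diana: 29000
Sum = 29000
Count = 1
Average = 29000 / 1 = 29000.00

ANSWER: 29000.00


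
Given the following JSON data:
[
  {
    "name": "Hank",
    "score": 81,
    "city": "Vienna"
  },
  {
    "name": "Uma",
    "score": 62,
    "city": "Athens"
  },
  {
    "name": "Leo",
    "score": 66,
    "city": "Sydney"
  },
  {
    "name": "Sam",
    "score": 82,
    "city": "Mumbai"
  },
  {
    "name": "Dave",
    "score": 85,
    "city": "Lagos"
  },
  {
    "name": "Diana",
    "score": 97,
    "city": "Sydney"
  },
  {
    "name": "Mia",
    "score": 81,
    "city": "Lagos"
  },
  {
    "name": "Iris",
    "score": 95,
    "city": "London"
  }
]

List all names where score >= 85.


Filtering records where score >= 85:
  Hank (score=81) -> no
  Uma (score=62) -> no
  Leo (score=66) -> no
  Sam (score=82) -> no
  Dave (score=85) -> YES
  Diana (score=97) -> YES
  Mia (score=81) -> no
  Iris (score=95) -> YES


ANSWER: Dave, Diana, Iris


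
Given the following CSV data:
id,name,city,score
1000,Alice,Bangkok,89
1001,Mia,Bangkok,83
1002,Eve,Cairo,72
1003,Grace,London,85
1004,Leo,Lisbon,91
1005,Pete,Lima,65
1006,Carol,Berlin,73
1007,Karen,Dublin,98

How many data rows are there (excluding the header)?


Counting rows (excluding header):
Header: id,name,city,score
Data rows: 8

ANSWER: 8


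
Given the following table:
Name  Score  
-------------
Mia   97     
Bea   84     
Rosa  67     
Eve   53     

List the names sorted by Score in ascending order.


Sorting by Score (ascending):
  Eve: 53
  Rosa: 67
  Bea: 84
  Mia: 97


ANSWER: Eve, Rosa, Bea, Mia


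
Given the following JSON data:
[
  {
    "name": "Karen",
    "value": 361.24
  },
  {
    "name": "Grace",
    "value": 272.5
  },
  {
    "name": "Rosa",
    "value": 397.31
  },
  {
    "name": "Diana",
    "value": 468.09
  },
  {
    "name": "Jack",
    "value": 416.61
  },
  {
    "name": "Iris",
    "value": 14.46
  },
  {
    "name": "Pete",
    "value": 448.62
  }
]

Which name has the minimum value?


Comparing values:
  Karen: 361.24
  Grace: 272.5
  Rosa: 397.31
  Diana: 468.09
  Jack: 416.61
  Iris: 14.46
  Pete: 448.62
Minimum: Iris (14.46)

ANSWER: Iris


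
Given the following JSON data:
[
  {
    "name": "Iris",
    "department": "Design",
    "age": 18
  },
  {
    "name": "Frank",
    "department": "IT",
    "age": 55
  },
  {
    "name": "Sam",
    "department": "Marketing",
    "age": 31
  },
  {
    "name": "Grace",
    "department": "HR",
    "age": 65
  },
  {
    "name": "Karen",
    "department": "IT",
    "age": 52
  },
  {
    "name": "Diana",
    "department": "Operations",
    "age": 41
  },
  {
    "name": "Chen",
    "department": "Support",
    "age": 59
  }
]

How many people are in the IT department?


Scanning records for department = IT
  Record 1: Frank
  Record 4: Karen
Count: 2

ANSWER: 2


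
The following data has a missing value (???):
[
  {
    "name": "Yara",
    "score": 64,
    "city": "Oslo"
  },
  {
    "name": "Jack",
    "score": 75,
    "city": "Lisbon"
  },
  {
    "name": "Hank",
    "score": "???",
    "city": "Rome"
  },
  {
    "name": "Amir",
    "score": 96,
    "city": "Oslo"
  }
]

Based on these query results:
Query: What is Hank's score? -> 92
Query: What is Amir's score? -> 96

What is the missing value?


The missing value is Hank's score
From query: Hank's score = 92

ANSWER: 92


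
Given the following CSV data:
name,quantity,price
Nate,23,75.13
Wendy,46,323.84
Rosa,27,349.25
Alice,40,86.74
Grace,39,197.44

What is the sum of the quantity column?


Values in 'quantity' column:
  Row 1: 23
  Row 2: 46
  Row 3: 27
  Row 4: 40
  Row 5: 39
Sum = 23 + 46 + 27 + 40 + 39 = 175

ANSWER: 175


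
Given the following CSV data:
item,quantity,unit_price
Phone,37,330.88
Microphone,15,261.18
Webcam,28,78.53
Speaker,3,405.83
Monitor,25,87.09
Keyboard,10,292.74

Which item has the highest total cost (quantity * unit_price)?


Computing row totals:
  Phone: 12242.56
  Microphone: 3917.7
  Webcam: 2198.84
  Speaker: 1217.49
  Monitor: 2177.25
  Keyboard: 2927.4
Maximum: Phone (12242.56)

ANSWER: Phone


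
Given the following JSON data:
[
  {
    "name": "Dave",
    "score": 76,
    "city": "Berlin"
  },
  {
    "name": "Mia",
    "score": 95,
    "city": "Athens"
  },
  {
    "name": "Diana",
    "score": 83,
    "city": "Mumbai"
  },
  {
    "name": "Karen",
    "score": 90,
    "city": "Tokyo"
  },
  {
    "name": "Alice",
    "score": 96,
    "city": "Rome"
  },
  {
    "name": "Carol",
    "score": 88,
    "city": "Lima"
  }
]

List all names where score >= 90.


Filtering records where score >= 90:
  Dave (score=76) -> no
  Mia (score=95) -> YES
  Diana (score=83) -> no
  Karen (score=90) -> YES
  Alice (score=96) -> YES
  Carol (score=88) -> no


ANSWER: Mia, Karen, Alice


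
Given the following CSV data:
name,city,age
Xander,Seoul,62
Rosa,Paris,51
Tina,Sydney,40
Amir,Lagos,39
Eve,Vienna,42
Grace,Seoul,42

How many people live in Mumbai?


Scanning city column for 'Mumbai':
Total matches: 0

ANSWER: 0


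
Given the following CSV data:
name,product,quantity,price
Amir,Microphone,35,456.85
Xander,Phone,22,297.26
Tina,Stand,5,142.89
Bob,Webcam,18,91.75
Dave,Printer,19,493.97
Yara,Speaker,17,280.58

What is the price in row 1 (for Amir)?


Row 1: Amir
Column 'price' = 456.85

ANSWER: 456.85


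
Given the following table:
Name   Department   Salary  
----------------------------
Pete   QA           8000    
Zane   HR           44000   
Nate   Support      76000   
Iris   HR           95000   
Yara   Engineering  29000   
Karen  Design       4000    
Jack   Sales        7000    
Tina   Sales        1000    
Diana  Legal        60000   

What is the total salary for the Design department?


Design department members:
  Karen: 4000
Total = 4000 = 4000

ANSWER: 4000


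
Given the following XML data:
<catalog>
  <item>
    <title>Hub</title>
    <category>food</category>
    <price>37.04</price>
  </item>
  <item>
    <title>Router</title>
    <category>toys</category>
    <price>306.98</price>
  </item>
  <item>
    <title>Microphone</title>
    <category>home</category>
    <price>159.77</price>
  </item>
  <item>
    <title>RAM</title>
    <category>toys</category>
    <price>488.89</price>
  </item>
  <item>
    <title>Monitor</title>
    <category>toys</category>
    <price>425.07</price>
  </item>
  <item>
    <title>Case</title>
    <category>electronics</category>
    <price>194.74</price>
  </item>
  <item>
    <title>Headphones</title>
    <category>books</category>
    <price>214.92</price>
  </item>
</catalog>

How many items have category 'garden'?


Scanning <item> elements for <category>garden</category>:
Count: 0

ANSWER: 0


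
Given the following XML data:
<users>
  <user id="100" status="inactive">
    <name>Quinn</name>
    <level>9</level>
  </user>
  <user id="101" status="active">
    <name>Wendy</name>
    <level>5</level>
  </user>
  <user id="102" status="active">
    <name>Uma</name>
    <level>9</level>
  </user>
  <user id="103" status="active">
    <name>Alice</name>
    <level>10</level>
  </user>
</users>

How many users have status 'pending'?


Counting users with status='pending':
Count: 0

ANSWER: 0


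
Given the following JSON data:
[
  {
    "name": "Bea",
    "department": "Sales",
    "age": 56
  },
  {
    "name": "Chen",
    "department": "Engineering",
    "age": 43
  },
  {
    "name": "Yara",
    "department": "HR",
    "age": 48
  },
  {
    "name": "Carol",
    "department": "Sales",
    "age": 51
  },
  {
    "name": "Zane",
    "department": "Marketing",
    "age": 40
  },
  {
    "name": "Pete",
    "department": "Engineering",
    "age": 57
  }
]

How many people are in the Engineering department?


Scanning records for department = Engineering
  Record 1: Chen
  Record 5: Pete
Count: 2

ANSWER: 2


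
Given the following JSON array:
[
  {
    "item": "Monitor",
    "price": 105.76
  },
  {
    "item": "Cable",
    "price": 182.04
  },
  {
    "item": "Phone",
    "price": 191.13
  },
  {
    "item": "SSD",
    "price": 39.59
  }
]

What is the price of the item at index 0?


Array index 0 -> Monitor
price = 105.76

ANSWER: 105.76


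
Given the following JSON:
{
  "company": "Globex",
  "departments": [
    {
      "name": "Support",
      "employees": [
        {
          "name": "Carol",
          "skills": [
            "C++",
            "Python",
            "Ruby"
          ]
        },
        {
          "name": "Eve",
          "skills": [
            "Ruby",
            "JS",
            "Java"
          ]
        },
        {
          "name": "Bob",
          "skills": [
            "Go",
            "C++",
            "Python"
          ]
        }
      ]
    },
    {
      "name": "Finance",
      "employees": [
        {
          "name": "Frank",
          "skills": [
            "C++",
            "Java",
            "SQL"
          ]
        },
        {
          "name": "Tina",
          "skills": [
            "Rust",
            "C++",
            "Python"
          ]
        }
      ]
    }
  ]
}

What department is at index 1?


Path: departments[1].name
Value: Finance

ANSWER: Finance


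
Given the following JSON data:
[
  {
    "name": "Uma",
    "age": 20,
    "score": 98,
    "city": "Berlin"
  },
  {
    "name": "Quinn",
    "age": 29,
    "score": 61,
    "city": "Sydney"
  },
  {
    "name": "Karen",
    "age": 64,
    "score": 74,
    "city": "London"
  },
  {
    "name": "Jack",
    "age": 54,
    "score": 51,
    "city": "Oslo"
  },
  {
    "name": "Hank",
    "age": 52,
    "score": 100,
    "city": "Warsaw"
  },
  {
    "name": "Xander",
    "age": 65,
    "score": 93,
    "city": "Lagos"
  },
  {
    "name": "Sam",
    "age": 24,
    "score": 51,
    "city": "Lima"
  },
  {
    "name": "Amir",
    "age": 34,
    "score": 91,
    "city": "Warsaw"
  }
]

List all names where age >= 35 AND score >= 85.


Checking both conditions:
  Uma (age=20, score=98) -> no
  Quinn (age=29, score=61) -> no
  Karen (age=64, score=74) -> no
  Jack (age=54, score=51) -> no
  Hank (age=52, score=100) -> YES
  Xander (age=65, score=93) -> YES
  Sam (age=24, score=51) -> no
  Amir (age=34, score=91) -> no


ANSWER: Hank, Xander


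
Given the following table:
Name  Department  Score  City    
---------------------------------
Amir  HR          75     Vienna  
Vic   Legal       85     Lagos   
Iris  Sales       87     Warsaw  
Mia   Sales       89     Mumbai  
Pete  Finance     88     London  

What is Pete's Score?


Row 5: Pete
Score = 88

ANSWER: 88


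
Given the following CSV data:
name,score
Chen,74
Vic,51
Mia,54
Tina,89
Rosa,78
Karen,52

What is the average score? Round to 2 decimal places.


Scores: 74, 51, 54, 89, 78, 52
Sum = 398
Count = 6
Average = 398 / 6 = 66.33

ANSWER: 66.33


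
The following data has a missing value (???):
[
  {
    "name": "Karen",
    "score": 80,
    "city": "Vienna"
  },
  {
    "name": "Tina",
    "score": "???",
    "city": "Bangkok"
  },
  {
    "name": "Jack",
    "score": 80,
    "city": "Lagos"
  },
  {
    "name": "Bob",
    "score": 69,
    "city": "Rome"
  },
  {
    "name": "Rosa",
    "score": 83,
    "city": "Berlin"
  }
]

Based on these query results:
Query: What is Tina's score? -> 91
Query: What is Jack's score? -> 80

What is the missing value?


The missing value is Tina's score
From query: Tina's score = 91

ANSWER: 91


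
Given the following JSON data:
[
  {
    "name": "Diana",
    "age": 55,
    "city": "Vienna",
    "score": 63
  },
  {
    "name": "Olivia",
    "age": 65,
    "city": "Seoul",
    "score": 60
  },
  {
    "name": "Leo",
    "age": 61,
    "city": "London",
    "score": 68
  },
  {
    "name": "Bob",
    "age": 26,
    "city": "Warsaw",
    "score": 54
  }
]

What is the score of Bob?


Looking up record where name = Bob
Record index: 3
Field 'score' = 54

ANSWER: 54


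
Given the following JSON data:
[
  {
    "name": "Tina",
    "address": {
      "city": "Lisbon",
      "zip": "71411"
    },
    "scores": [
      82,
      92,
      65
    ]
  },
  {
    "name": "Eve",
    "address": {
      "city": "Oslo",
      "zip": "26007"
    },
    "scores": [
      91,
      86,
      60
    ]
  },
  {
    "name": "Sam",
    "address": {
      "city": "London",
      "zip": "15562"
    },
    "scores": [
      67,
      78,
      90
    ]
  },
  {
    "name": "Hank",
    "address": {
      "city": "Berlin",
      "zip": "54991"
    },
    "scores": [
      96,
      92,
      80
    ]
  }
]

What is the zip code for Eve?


Path: records[1].address.zip
Value: 26007

ANSWER: 26007
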